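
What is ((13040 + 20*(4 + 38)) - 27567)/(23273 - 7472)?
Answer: -13687/15801 ≈ -0.86621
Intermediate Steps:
((13040 + 20*(4 + 38)) - 27567)/(23273 - 7472) = ((13040 + 20*42) - 27567)/15801 = ((13040 + 840) - 27567)*(1/15801) = (13880 - 27567)*(1/15801) = -13687*1/15801 = -13687/15801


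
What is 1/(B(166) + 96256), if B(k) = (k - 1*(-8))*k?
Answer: 1/125140 ≈ 7.9911e-6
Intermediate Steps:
B(k) = k*(8 + k) (B(k) = (k + 8)*k = (8 + k)*k = k*(8 + k))
1/(B(166) + 96256) = 1/(166*(8 + 166) + 96256) = 1/(166*174 + 96256) = 1/(28884 + 96256) = 1/125140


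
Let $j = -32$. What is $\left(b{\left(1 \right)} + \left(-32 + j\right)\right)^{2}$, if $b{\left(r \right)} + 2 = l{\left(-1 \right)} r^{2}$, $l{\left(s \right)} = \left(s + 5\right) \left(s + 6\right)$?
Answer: $2116$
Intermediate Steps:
$l{\left(s \right)} = \left(5 + s\right) \left(6 + s\right)$
$b{\left(r \right)} = -2 + 20 r^{2}$ ($b{\left(r \right)} = -2 + \left(30 + \left(-1\right)^{2} + 11 \left(-1\right)\right) r^{2} = -2 + \left(30 + 1 - 11\right) r^{2} = -2 + 20 r^{2}$)
$\left(b{\left(1 \right)} + \left(-32 + j\right)\right)^{2} = \left(\left(-2 + 20 \cdot 1^{2}\right) - 64\right)^{2} = \left(\left(-2 + 20 \cdot 1\right) - 64\right)^{2} = \left(\left(-2 + 20\right) - 64\right)^{2} = \left(18 - 64\right)^{2} = \left(-46\right)^{2} = 2116$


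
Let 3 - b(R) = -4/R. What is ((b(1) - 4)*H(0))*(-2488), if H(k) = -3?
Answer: 22392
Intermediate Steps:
b(R) = 3 + 4/R (b(R) = 3 - (-4)/R = 3 + 4/R)
((b(1) - 4)*H(0))*(-2488) = (((3 + 4/1) - 4)*(-3))*(-2488) = (((3 + 4*1) - 4)*(-3))*(-2488) = (((3 + 4) - 4)*(-3))*(-2488) = ((7 - 4)*(-3))*(-2488) = (3*(-3))*(-2488) = -9*(-2488) = 22392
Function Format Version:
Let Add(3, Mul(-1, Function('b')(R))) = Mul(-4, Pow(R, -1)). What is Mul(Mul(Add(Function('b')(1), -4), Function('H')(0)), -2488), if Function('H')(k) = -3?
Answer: 22392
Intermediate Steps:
Function('b')(R) = Add(3, Mul(4, Pow(R, -1))) (Function('b')(R) = Add(3, Mul(-1, Mul(-4, Pow(R, -1)))) = Add(3, Mul(4, Pow(R, -1))))
Mul(Mul(Add(Function('b')(1), -4), Function('H')(0)), -2488) = Mul(Mul(Add(Add(3, Mul(4, Pow(1, -1))), -4), -3), -2488) = Mul(Mul(Add(Add(3, Mul(4, 1)), -4), -3), -2488) = Mul(Mul(Add(Add(3, 4), -4), -3), -2488) = Mul(Mul(Add(7, -4), -3), -2488) = Mul(Mul(3, -3), -2488) = Mul(-9, -2488) = 22392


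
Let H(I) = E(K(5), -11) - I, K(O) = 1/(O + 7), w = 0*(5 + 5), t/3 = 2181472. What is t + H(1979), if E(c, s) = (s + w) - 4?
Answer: 6542422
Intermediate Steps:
t = 6544416 (t = 3*2181472 = 6544416)
w = 0 (w = 0*10 = 0)
K(O) = 1/(7 + O)
E(c, s) = -4 + s (E(c, s) = (s + 0) - 4 = s - 4 = -4 + s)
H(I) = -15 - I (H(I) = (-4 - 11) - I = -15 - I)
t + H(1979) = 6544416 + (-15 - 1*1979) = 6544416 + (-15 - 1979) = 6544416 - 1994 = 6542422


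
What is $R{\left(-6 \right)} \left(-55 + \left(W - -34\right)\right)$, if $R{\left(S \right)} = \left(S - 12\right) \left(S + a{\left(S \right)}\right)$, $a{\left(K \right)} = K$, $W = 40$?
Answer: $4104$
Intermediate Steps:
$R{\left(S \right)} = 2 S \left(-12 + S\right)$ ($R{\left(S \right)} = \left(S - 12\right) \left(S + S\right) = \left(-12 + S\right) 2 S = 2 S \left(-12 + S\right)$)
$R{\left(-6 \right)} \left(-55 + \left(W - -34\right)\right) = 2 \left(-6\right) \left(-12 - 6\right) \left(-55 + \left(40 - -34\right)\right) = 2 \left(-6\right) \left(-18\right) \left(-55 + \left(40 + 34\right)\right) = 216 \left(-55 + 74\right) = 216 \cdot 19 = 4104$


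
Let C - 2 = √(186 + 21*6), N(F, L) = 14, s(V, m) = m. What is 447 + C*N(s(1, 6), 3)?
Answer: 475 + 28*√78 ≈ 722.29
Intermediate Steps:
C = 2 + 2*√78 (C = 2 + √(186 + 21*6) = 2 + √(186 + 126) = 2 + √312 = 2 + 2*√78 ≈ 19.664)
447 + C*N(s(1, 6), 3) = 447 + (2 + 2*√78)*14 = 447 + (28 + 28*√78) = 475 + 28*√78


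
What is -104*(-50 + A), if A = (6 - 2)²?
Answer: 3536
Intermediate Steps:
A = 16 (A = 4² = 16)
-104*(-50 + A) = -104*(-50 + 16) = -104*(-34) = 3536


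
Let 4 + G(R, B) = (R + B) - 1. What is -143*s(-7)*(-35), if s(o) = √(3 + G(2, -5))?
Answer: 5005*I*√5 ≈ 11192.0*I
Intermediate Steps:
G(R, B) = -5 + B + R (G(R, B) = -4 + ((R + B) - 1) = -4 + ((B + R) - 1) = -4 + (-1 + B + R) = -5 + B + R)
s(o) = I*√5 (s(o) = √(3 + (-5 - 5 + 2)) = √(3 - 8) = √(-5) = I*√5)
-143*s(-7)*(-35) = -143*I*√5*(-35) = 5005*I*√5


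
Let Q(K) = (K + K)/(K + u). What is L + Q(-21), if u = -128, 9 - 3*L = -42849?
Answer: 2128656/149 ≈ 14286.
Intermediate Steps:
L = 14286 (L = 3 - ⅓*(-42849) = 3 + 14283 = 14286)
Q(K) = 2*K/(-128 + K) (Q(K) = (K + K)/(K - 128) = (2*K)/(-128 + K) = 2*K/(-128 + K))
L + Q(-21) = 14286 + 2*(-21)/(-128 - 21) = 14286 + 2*(-21)/(-149) = 14286 + 2*(-21)*(-1/149) = 14286 + 42/149 = 2128656/149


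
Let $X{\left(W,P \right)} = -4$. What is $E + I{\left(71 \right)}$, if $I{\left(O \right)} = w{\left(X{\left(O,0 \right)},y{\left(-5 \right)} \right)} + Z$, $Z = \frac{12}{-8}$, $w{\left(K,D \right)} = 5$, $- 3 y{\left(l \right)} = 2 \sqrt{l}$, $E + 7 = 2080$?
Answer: $\frac{4153}{2} \approx 2076.5$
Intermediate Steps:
$E = 2073$ ($E = -7 + 2080 = 2073$)
$y{\left(l \right)} = - \frac{2 \sqrt{l}}{3}$
$Z = - \frac{3}{2}$ ($Z = 12 \left(- \frac{1}{8}\right) = - \frac{3}{2} \approx -1.5$)
$I{\left(O \right)} = \frac{7}{2}$ ($I{\left(O \right)} = 5 - \frac{3}{2} = \frac{7}{2}$)
$E + I{\left(71 \right)} = 2073 + \frac{7}{2} = \frac{4153}{2}$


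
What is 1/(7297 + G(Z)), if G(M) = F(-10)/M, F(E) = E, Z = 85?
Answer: 17/124047 ≈ 0.00013704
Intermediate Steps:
G(M) = -10/M
1/(7297 + G(Z)) = 1/(7297 - 10/85) = 1/(7297 - 10*1/85) = 1/(7297 - 2/17) = 1/(124047/17) = 17/124047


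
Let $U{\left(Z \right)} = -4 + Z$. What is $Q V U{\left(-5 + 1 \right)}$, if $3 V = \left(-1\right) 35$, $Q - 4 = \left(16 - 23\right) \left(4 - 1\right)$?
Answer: $- \frac{4760}{3} \approx -1586.7$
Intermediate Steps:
$Q = -17$ ($Q = 4 + \left(16 - 23\right) \left(4 - 1\right) = 4 - 21 = -17$)
$V = - \frac{35}{3}$ ($V = \frac{\left(-1\right) 35}{3} = \frac{1}{3} \left(-35\right) = - \frac{35}{3} \approx -11.667$)
$Q V U{\left(-5 + 1 \right)} = \left(-17\right) \left(- \frac{35}{3}\right) \left(-4 + \left(-5 + 1\right)\right) = \frac{595 \left(-4 - 4\right)}{3} = \frac{595}{3} \left(-8\right) = - \frac{4760}{3}$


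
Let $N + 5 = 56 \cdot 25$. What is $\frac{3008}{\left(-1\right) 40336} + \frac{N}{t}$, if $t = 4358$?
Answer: $\frac{2697491}{10986518} \approx 0.24553$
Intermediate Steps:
$N = 1395$ ($N = -5 + 56 \cdot 25 = -5 + 1400 = 1395$)
$\frac{3008}{\left(-1\right) 40336} + \frac{N}{t} = \frac{3008}{\left(-1\right) 40336} + \frac{1395}{4358} = \frac{3008}{-40336} + 1395 \cdot \frac{1}{4358} = 3008 \left(- \frac{1}{40336}\right) + \frac{1395}{4358} = - \frac{188}{2521} + \frac{1395}{4358} = \frac{2697491}{10986518}$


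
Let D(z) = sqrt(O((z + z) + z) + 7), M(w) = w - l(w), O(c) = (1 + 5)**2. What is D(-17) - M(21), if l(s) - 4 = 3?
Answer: -14 + sqrt(43) ≈ -7.4426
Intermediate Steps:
l(s) = 7 (l(s) = 4 + 3 = 7)
O(c) = 36 (O(c) = 6**2 = 36)
M(w) = -7 + w (M(w) = w - 1*7 = w - 7 = -7 + w)
D(z) = sqrt(43) (D(z) = sqrt(36 + 7) = sqrt(43))
D(-17) - M(21) = sqrt(43) - (-7 + 21) = sqrt(43) - 1*14 = sqrt(43) - 14 = -14 + sqrt(43)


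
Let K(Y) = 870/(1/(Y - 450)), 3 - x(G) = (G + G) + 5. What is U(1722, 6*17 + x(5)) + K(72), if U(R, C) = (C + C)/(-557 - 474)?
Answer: -339054840/1031 ≈ -3.2886e+5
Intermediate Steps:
x(G) = -2 - 2*G (x(G) = 3 - ((G + G) + 5) = 3 - (2*G + 5) = 3 - (5 + 2*G) = 3 + (-5 - 2*G) = -2 - 2*G)
K(Y) = -391500 + 870*Y (K(Y) = 870/(1/(-450 + Y)) = 870*(-450 + Y) = -391500 + 870*Y)
U(R, C) = -2*C/1031 (U(R, C) = (2*C)/(-1031) = (2*C)*(-1/1031) = -2*C/1031)
U(1722, 6*17 + x(5)) + K(72) = -2*(6*17 + (-2 - 2*5))/1031 + (-391500 + 870*72) = -2*(102 + (-2 - 10))/1031 + (-391500 + 62640) = -2*(102 - 12)/1031 - 328860 = -2/1031*90 - 328860 = -180/1031 - 328860 = -339054840/1031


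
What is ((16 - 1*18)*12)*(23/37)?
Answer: -552/37 ≈ -14.919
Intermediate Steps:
((16 - 1*18)*12)*(23/37) = ((16 - 18)*12)*(23*(1/37)) = -2*12*(23/37) = -24*23/37 = -552/37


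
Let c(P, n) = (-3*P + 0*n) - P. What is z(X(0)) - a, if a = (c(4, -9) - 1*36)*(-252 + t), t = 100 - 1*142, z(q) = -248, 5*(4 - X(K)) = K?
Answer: -15536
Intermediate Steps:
X(K) = 4 - K/5
c(P, n) = -4*P (c(P, n) = (-3*P + 0) - P = -3*P - P = -4*P)
t = -42 (t = 100 - 142 = -42)
a = 15288 (a = (-4*4 - 1*36)*(-252 - 42) = (-16 - 36)*(-294) = -52*(-294) = 15288)
z(X(0)) - a = -248 - 1*15288 = -248 - 15288 = -15536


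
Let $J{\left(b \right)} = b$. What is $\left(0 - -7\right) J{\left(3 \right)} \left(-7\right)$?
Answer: $-147$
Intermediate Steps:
$\left(0 - -7\right) J{\left(3 \right)} \left(-7\right) = \left(0 - -7\right) 3 \left(-7\right) = \left(0 + 7\right) 3 \left(-7\right) = 7 \cdot 3 \left(-7\right) = 21 \left(-7\right) = -147$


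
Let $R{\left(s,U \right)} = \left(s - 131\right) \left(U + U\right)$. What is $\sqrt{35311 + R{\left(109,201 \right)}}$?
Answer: $\sqrt{26467} \approx 162.69$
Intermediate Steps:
$R{\left(s,U \right)} = 2 U \left(-131 + s\right)$ ($R{\left(s,U \right)} = \left(-131 + s\right) 2 U = 2 U \left(-131 + s\right)$)
$\sqrt{35311 + R{\left(109,201 \right)}} = \sqrt{35311 + 2 \cdot 201 \left(-131 + 109\right)} = \sqrt{35311 + 2 \cdot 201 \left(-22\right)} = \sqrt{35311 - 8844} = \sqrt{26467}$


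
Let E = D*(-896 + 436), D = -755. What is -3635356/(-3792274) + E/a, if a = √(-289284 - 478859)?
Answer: 1817678/1896137 - 347300*I*√768143/768143 ≈ 0.95862 - 396.26*I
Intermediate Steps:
E = 347300 (E = -755*(-896 + 436) = -755*(-460) = 347300)
a = I*√768143 (a = √(-768143) = I*√768143 ≈ 876.44*I)
-3635356/(-3792274) + E/a = -3635356/(-3792274) + 347300/((I*√768143)) = -3635356*(-1/3792274) + 347300*(-I*√768143/768143) = 1817678/1896137 - 347300*I*√768143/768143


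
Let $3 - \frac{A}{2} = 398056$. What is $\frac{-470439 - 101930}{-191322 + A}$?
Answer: $\frac{572369}{987428} \approx 0.57966$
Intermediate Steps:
$A = -796106$ ($A = 6 - 796112 = -796106$)
$\frac{-470439 - 101930}{-191322 + A} = \frac{-470439 - 101930}{-191322 - 796106} = - \frac{572369}{-987428} = \left(-572369\right) \left(- \frac{1}{987428}\right) = \frac{572369}{987428}$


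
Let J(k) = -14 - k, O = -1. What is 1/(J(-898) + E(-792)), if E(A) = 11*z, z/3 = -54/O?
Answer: 1/2666 ≈ 0.00037509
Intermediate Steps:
z = 162 (z = 3*(-54/(-1)) = 3*(-54*(-1)) = 3*54 = 162)
E(A) = 1782 (E(A) = 11*162 = 1782)
1/(J(-898) + E(-792)) = 1/((-14 - 1*(-898)) + 1782) = 1/((-14 + 898) + 1782) = 1/(884 + 1782) = 1/2666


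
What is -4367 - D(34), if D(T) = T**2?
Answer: -5523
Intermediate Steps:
-4367 - D(34) = -4367 - 1*34**2 = -4367 - 1*1156 = -4367 - 1156 = -5523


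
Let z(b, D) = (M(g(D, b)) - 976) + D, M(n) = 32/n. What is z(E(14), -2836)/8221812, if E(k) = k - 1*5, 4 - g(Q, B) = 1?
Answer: -2851/6166359 ≈ -0.00046235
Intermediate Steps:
g(Q, B) = 3 (g(Q, B) = 4 - 1*1 = 4 - 1 = 3)
E(k) = -5 + k (E(k) = k - 5 = -5 + k)
z(b, D) = -2896/3 + D (z(b, D) = (32/3 - 976) + D = -2896/3 + D)
z(E(14), -2836)/8221812 = (-2896/3 - 2836)/8221812 = -11404/3*1/8221812 = -2851/6166359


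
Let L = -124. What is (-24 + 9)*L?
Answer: 1860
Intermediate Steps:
(-24 + 9)*L = (-24 + 9)*(-124) = -15*(-124) = 1860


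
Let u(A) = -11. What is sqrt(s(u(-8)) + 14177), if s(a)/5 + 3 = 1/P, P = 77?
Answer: sqrt(83966883)/77 ≈ 119.00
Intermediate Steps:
s(a) = -1150/77 (s(a) = -15 + 5/77 = -1150/77)
sqrt(s(u(-8)) + 14177) = sqrt(-1150/77 + 14177) = sqrt(1090479/77) = sqrt(83966883)/77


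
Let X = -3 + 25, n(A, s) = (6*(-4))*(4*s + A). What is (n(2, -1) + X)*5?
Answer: 350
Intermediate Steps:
n(A, s) = -96*s - 24*A (n(A, s) = -24*(A + 4*s) = -96*s - 24*A)
X = 22
(n(2, -1) + X)*5 = ((-96*(-1) - 24*2) + 22)*5 = ((96 - 48) + 22)*5 = (48 + 22)*5 = 70*5 = 350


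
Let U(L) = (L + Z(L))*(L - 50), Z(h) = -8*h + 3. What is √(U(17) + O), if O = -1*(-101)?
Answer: √3929 ≈ 62.682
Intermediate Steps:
Z(h) = 3 - 8*h
U(L) = (-50 + L)*(3 - 7*L) (U(L) = (L + (3 - 8*L))*(L - 50) = (3 - 7*L)*(-50 + L) = (-50 + L)*(3 - 7*L))
O = 101
√(U(17) + O) = √((-150 - 7*17² + 353*17) + 101) = √((-150 - 7*289 + 6001) + 101) = √((-150 - 2023 + 6001) + 101) = √(3828 + 101) = √3929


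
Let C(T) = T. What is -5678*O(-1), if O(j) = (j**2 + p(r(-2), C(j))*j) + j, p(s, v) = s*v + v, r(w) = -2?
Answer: 5678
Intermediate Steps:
p(s, v) = v + s*v
O(j) = j (O(j) = (j**2 + (j*(1 - 2))*j) + j = (j**2 + (j*(-1))*j) + j = (j**2 + (-j)*j) + j = (j**2 - j**2) + j = 0 + j = j)
-5678*O(-1) = -5678*(-1) = 5678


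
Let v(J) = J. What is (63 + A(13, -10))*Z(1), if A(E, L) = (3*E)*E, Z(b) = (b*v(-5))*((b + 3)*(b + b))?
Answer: -22800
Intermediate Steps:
Z(b) = -10*b**2*(3 + b) (Z(b) = (b*(-5))*((b + 3)*(b + b)) = (-5*b)*((3 + b)*(2*b)) = (-5*b)*(2*b*(3 + b)) = -10*b**2*(3 + b))
A(E, L) = 3*E**2
(63 + A(13, -10))*Z(1) = (63 + 3*13**2)*(10*1**2*(-3 - 1*1)) = (63 + 3*169)*(10*1*(-3 - 1)) = (63 + 507)*(10*1*(-4)) = 570*(-40) = -22800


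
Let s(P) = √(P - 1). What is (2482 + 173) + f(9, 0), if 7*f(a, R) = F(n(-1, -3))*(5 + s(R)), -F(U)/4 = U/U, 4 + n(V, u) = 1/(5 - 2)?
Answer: 18565/7 - 4*I/7 ≈ 2652.1 - 0.57143*I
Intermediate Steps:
n(V, u) = -11/3 (n(V, u) = -4 + 1/(5 - 2) = -4 + 1/3 = -4 + ⅓ = -11/3)
F(U) = -4 (F(U) = -4*U/U = -4*1 = -4)
s(P) = √(-1 + P)
f(a, R) = -20/7 - 4*√(-1 + R)/7 (f(a, R) = (-4*(5 + √(-1 + R)))/7 = (-20 - 4*√(-1 + R))/7 = -20/7 - 4*√(-1 + R)/7)
(2482 + 173) + f(9, 0) = (2482 + 173) + (-20/7 - 4*√(-1 + 0)/7) = 2655 + (-20/7 - 4*I/7) = 18565/7 - 4*I/7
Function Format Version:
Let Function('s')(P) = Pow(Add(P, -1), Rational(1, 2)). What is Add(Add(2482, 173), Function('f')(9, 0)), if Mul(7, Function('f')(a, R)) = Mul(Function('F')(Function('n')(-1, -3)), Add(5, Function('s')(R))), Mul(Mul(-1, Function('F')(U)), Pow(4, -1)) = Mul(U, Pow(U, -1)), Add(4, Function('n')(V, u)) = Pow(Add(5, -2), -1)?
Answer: Add(Rational(18565, 7), Mul(Rational(-4, 7), I)) ≈ Add(2652.1, Mul(-0.57143, I))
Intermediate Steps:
Function('n')(V, u) = Rational(-11, 3) (Function('n')(V, u) = Add(-4, Pow(Add(5, -2), -1)) = Add(-4, Pow(3, -1)) = Add(-4, Rational(1, 3)) = Rational(-11, 3))
Function('F')(U) = -4 (Function('F')(U) = Mul(-4, Mul(U, Pow(U, -1))) = Mul(-4, 1) = -4)
Function('s')(P) = Pow(Add(-1, P), Rational(1, 2))
Function('f')(a, R) = Add(Rational(-20, 7), Mul(Rational(-4, 7), Pow(Add(-1, R), Rational(1, 2)))) (Function('f')(a, R) = Mul(Rational(1, 7), Mul(-4, Add(5, Pow(Add(-1, R), Rational(1, 2))))) = Mul(Rational(1, 7), Add(-20, Mul(-4, Pow(Add(-1, R), Rational(1, 2))))) = Add(Rational(-20, 7), Mul(Rational(-4, 7), Pow(Add(-1, R), Rational(1, 2)))))
Add(Add(2482, 173), Function('f')(9, 0)) = Add(Add(2482, 173), Add(Rational(-20, 7), Mul(Rational(-4, 7), Pow(Add(-1, 0), Rational(1, 2))))) = Add(2655, Add(Rational(-20, 7), Mul(Rational(-4, 7), Pow(-1, Rational(1, 2))))) = Add(2655, Add(Rational(-20, 7), Mul(Rational(-4, 7), I))) = Add(Rational(18565, 7), Mul(Rational(-4, 7), I))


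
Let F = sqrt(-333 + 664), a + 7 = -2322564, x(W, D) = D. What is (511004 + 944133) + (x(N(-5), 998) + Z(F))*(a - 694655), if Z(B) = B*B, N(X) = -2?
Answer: -4008438217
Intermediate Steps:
a = -2322571 (a = -7 - 2322564 = -2322571)
F = sqrt(331) ≈ 18.193
Z(B) = B**2
(511004 + 944133) + (x(N(-5), 998) + Z(F))*(a - 694655) = (511004 + 944133) + (998 + (sqrt(331))**2)*(-2322571 - 694655) = 1455137 + (998 + 331)*(-3017226) = 1455137 + 1329*(-3017226) = 1455137 - 4009893354 = -4008438217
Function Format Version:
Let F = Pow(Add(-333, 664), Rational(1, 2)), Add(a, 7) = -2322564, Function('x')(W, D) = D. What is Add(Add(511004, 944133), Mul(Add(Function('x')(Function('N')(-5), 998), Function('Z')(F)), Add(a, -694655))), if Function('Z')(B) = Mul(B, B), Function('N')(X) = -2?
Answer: -4008438217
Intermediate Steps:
a = -2322571 (a = Add(-7, -2322564) = -2322571)
F = Pow(331, Rational(1, 2)) ≈ 18.193
Function('Z')(B) = Pow(B, 2)
Add(Add(511004, 944133), Mul(Add(Function('x')(Function('N')(-5), 998), Function('Z')(F)), Add(a, -694655))) = Add(Add(511004, 944133), Mul(Add(998, Pow(Pow(331, Rational(1, 2)), 2)), Add(-2322571, -694655))) = Add(1455137, Mul(Add(998, 331), -3017226)) = Add(1455137, Mul(1329, -3017226)) = Add(1455137, -4009893354) = -4008438217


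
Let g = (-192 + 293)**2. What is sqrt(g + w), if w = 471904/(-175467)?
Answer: sqrt(313992399596721)/175467 ≈ 100.99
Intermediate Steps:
w = -471904/175467 (w = 471904*(-1/175467) = -471904/175467 ≈ -2.6894)
g = 10201 (g = 101**2 = 10201)
sqrt(g + w) = sqrt(10201 - 471904/175467) = sqrt(1789466963/175467) = sqrt(313992399596721)/175467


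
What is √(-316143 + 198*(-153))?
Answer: 9*I*√4277 ≈ 588.59*I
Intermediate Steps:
√(-316143 + 198*(-153)) = √(-316143 - 30294) = √(-346437) = 9*I*√4277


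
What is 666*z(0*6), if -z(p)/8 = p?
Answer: 0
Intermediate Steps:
z(p) = -8*p
666*z(0*6) = 666*(-0*6) = 666*(-8*0) = 666*0 = 0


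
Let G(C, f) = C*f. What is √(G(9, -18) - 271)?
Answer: I*√433 ≈ 20.809*I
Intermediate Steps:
√(G(9, -18) - 271) = √(9*(-18) - 271) = √(-162 - 271) = √(-433) = I*√433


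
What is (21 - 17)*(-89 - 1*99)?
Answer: -752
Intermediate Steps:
(21 - 17)*(-89 - 1*99) = 4*(-89 - 99) = 4*(-188) = -752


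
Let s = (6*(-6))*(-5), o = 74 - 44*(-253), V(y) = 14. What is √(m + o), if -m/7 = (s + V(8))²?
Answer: I*√252246 ≈ 502.24*I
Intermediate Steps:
o = 11206 (o = 74 + 11132 = 11206)
s = 180 (s = -36*(-5) = 180)
m = -263452 (m = -7*(180 + 14)² = -7*194² = -7*37636 = -263452)
√(m + o) = √(-263452 + 11206) = √(-252246) = I*√252246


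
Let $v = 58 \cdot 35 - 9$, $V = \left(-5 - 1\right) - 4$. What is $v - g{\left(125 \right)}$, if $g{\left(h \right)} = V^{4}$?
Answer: $-7979$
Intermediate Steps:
$V = -10$ ($V = -6 - 4 = -10$)
$g{\left(h \right)} = 10000$ ($g{\left(h \right)} = \left(-10\right)^{4} = 10000$)
$v = 2021$ ($v = 2030 - 9 = 2021$)
$v - g{\left(125 \right)} = 2021 - 10000 = -7979$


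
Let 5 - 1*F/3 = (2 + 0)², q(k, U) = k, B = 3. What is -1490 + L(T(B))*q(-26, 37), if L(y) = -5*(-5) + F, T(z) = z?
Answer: -2218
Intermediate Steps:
F = 3 (F = 15 - 3*(2 + 0)² = 15 - 3*2² = 15 - 3*4 = 15 - 12 = 3)
L(y) = 28 (L(y) = -5*(-5) + 3 = 25 + 3 = 28)
-1490 + L(T(B))*q(-26, 37) = -1490 + 28*(-26) = -1490 - 728 = -2218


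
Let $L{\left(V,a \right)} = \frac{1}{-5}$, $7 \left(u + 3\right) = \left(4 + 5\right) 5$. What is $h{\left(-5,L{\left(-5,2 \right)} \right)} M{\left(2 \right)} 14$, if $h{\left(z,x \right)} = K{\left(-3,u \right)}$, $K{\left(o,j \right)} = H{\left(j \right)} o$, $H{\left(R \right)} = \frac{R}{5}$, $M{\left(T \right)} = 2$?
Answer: $- \frac{288}{5} \approx -57.6$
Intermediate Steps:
$u = \frac{24}{7}$ ($u = -3 + \frac{\left(4 + 5\right) 5}{7} = -3 + \frac{9 \cdot 5}{7} = -3 + \frac{1}{7} \cdot 45 = -3 + \frac{45}{7} = \frac{24}{7} \approx 3.4286$)
$L{\left(V,a \right)} = - \frac{1}{5}$
$H{\left(R \right)} = \frac{R}{5}$ ($H{\left(R \right)} = R \frac{1}{5} = \frac{R}{5}$)
$K{\left(o,j \right)} = \frac{j o}{5}$ ($K{\left(o,j \right)} = \frac{j}{5} o = \frac{j o}{5}$)
$h{\left(z,x \right)} = - \frac{72}{35}$ ($h{\left(z,x \right)} = \frac{1}{5} \cdot \frac{24}{7} \left(-3\right) = - \frac{72}{35}$)
$h{\left(-5,L{\left(-5,2 \right)} \right)} M{\left(2 \right)} 14 = \left(- \frac{72}{35}\right) 2 \cdot 14 = \left(- \frac{144}{35}\right) 14 = - \frac{288}{5}$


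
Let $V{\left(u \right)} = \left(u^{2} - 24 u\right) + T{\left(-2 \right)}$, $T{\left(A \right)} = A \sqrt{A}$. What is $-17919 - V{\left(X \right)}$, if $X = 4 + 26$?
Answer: $-18099 + 2 i \sqrt{2} \approx -18099.0 + 2.8284 i$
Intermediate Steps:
$T{\left(A \right)} = A^{\frac{3}{2}}$
$X = 30$
$V{\left(u \right)} = u^{2} - 24 u - 2 i \sqrt{2}$ ($V{\left(u \right)} = \left(u^{2} - 24 u\right) + \left(-2\right)^{\frac{3}{2}} = \left(u^{2} - 24 u\right) - 2 i \sqrt{2} = u^{2} - 24 u - 2 i \sqrt{2}$)
$-17919 - V{\left(X \right)} = -17919 - \left(30^{2} - 720 - 2 i \sqrt{2}\right) = -17919 - \left(900 - 720 - 2 i \sqrt{2}\right) = -17919 - \left(180 - 2 i \sqrt{2}\right) = -18099 + 2 i \sqrt{2}$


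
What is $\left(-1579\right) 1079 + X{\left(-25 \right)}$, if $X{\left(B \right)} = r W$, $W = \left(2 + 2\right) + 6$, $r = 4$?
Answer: $-1703701$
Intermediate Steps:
$W = 10$ ($W = 4 + 6 = 10$)
$X{\left(B \right)} = 40$ ($X{\left(B \right)} = 4 \cdot 10 = 40$)
$\left(-1579\right) 1079 + X{\left(-25 \right)} = \left(-1579\right) 1079 + 40 = -1703741 + 40 = -1703701$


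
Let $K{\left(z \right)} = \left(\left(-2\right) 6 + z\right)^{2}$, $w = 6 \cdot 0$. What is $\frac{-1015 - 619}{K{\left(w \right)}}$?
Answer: $- \frac{817}{72} \approx -11.347$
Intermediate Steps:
$w = 0$
$K{\left(z \right)} = \left(-12 + z\right)^{2}$
$\frac{-1015 - 619}{K{\left(w \right)}} = \frac{-1015 - 619}{\left(-12 + 0\right)^{2}} = \frac{-1015 - 619}{\left(-12\right)^{2}} = - \frac{1634}{144} = \left(-1634\right) \frac{1}{144} = - \frac{817}{72}$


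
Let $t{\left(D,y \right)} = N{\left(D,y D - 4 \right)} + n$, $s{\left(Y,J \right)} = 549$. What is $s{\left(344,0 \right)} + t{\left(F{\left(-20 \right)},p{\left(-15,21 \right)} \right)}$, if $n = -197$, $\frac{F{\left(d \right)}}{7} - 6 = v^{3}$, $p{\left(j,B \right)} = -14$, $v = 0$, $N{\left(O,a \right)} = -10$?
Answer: $342$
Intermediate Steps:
$F{\left(d \right)} = 42$ ($F{\left(d \right)} = 42 + 7 \cdot 0^{3} = 42 + 7 \cdot 0 = 42 + 0 = 42$)
$t{\left(D,y \right)} = -207$ ($t{\left(D,y \right)} = -10 - 197 = -207$)
$s{\left(344,0 \right)} + t{\left(F{\left(-20 \right)},p{\left(-15,21 \right)} \right)} = 549 - 207 = 342$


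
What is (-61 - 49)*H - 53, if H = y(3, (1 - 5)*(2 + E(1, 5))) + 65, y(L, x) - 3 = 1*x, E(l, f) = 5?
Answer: -4453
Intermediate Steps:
y(L, x) = 3 + x (y(L, x) = 3 + 1*x = 3 + x)
H = 40 (H = (3 + (1 - 5)*(2 + 5)) + 65 = (3 - 4*7) + 65 = (3 - 28) + 65 = -25 + 65 = 40)
(-61 - 49)*H - 53 = (-61 - 49)*40 - 53 = -110*40 - 53 = -4400 - 53 = -4453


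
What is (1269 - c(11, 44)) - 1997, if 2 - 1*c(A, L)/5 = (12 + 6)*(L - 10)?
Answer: 2322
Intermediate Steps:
c(A, L) = 910 - 90*L (c(A, L) = 10 - 5*(12 + 6)*(L - 10) = 10 - 90*(-10 + L) = 10 - 5*(-180 + 18*L) = 10 + (900 - 90*L) = 910 - 90*L)
(1269 - c(11, 44)) - 1997 = (1269 - (910 - 90*44)) - 1997 = (1269 - (910 - 3960)) - 1997 = (1269 - 1*(-3050)) - 1997 = (1269 + 3050) - 1997 = 4319 - 1997 = 2322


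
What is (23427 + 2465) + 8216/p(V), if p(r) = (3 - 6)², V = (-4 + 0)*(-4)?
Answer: 241244/9 ≈ 26805.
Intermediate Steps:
V = 16 (V = -4*(-4) = 16)
p(r) = 9 (p(r) = (-3)² = 9)
(23427 + 2465) + 8216/p(V) = (23427 + 2465) + 8216/9 = 25892 + 8216*(⅑) = 25892 + 8216/9 = 241244/9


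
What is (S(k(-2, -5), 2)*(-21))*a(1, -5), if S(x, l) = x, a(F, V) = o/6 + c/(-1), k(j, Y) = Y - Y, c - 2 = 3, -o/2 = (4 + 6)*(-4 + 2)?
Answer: 0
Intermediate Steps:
o = 40 (o = -2*(4 + 6)*(-4 + 2) = -20*(-2) = -2*(-20) = 40)
c = 5 (c = 2 + 3 = 5)
k(j, Y) = 0
a(F, V) = 5/3 (a(F, V) = 40/6 + 5/(-1) = 40*(⅙) + 5*(-1) = 20/3 - 5 = 5/3)
(S(k(-2, -5), 2)*(-21))*a(1, -5) = (0*(-21))*(5/3) = 0*(5/3) = 0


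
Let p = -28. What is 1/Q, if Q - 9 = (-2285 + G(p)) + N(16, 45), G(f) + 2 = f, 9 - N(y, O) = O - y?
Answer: -1/2326 ≈ -0.00042992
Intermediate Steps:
N(y, O) = 9 + y - O (N(y, O) = 9 - (O - y) = 9 + (y - O) = 9 + y - O)
G(f) = -2 + f
Q = -2326 (Q = 9 + ((-2285 + (-2 - 28)) + (9 + 16 - 1*45)) = 9 + ((-2285 - 30) + (9 + 16 - 45)) = 9 + (-2315 - 20) = 9 - 2335 = -2326)
1/Q = 1/(-2326) = -1/2326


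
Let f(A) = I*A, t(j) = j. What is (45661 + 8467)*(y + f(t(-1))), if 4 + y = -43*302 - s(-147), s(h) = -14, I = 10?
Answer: -702906208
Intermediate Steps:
f(A) = 10*A
y = -12976 (y = -4 + (-43*302 - 1*(-14)) = -4 + (-12986 + 14) = -4 - 12972 = -12976)
(45661 + 8467)*(y + f(t(-1))) = (45661 + 8467)*(-12976 + 10*(-1)) = 54128*(-12976 - 10) = 54128*(-12986) = -702906208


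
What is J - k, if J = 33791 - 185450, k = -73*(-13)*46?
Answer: -195313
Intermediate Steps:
k = 43654 (k = 949*46 = 43654)
J = -151659
J - k = -151659 - 1*43654 = -151659 - 43654 = -195313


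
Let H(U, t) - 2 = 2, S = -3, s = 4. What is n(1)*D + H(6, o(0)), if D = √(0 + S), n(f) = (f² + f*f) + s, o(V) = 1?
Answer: 4 + 6*I*√3 ≈ 4.0 + 10.392*I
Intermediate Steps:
n(f) = 4 + 2*f² (n(f) = (f² + f*f) + 4 = (f² + f²) + 4 = 2*f² + 4 = 4 + 2*f²)
D = I*√3 (D = √(0 - 3) = √(-3) = I*√3 ≈ 1.732*I)
H(U, t) = 4 (H(U, t) = 2 + 2 = 4)
n(1)*D + H(6, o(0)) = (4 + 2*1²)*(I*√3) + 4 = (4 + 2*1)*(I*√3) + 4 = (4 + 2)*(I*√3) + 4 = 6*(I*√3) + 4 = 6*I*√3 + 4 = 4 + 6*I*√3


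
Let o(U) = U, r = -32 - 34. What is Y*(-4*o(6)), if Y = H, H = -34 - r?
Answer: -768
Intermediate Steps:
r = -66
H = 32 (H = -34 - 1*(-66) = -34 + 66 = 32)
Y = 32
Y*(-4*o(6)) = 32*(-4*6) = 32*(-24) = -768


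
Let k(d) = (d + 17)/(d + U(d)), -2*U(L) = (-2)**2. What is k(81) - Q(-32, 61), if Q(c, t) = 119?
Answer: -9303/79 ≈ -117.76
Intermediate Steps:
U(L) = -2 (U(L) = -1/2*(-2)**2 = -1/2*4 = -2)
k(d) = (17 + d)/(-2 + d) (k(d) = (d + 17)/(d - 2) = (17 + d)/(-2 + d))
k(81) - Q(-32, 61) = (17 + 81)/(-2 + 81) - 1*119 = 98/79 - 119 = -9303/79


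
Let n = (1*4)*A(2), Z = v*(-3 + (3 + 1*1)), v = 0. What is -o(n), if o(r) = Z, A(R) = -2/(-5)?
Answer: 0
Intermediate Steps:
A(R) = ⅖ (A(R) = -2*(-⅕) = ⅖)
Z = 0 (Z = 0*(-3 + (3 + 1*1)) = 0*(-3 + (3 + 1)) = 0*(-3 + 4) = 0*1 = 0)
n = 8/5 (n = (1*4)*(⅖) = 4*(⅖) = 8/5 ≈ 1.6000)
o(r) = 0
-o(n) = -1*0 = 0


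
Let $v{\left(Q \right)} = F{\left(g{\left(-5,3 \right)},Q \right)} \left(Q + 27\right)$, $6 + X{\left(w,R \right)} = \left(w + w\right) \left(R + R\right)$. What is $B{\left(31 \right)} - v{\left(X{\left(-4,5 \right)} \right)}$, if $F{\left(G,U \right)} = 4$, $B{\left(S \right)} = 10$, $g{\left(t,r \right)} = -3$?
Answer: $246$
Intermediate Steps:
$X{\left(w,R \right)} = -6 + 4 R w$ ($X{\left(w,R \right)} = -6 + \left(w + w\right) \left(R + R\right) = -6 + 2 w 2 R = -6 + 4 R w$)
$v{\left(Q \right)} = 108 + 4 Q$ ($v{\left(Q \right)} = 4 \left(Q + 27\right) = 4 \left(27 + Q\right) = 108 + 4 Q$)
$B{\left(31 \right)} - v{\left(X{\left(-4,5 \right)} \right)} = 10 - \left(108 + 4 \left(-6 + 4 \cdot 5 \left(-4\right)\right)\right) = 10 - \left(108 + 4 \left(-6 - 80\right)\right) = 10 - \left(108 + 4 \left(-86\right)\right) = 10 - \left(108 - 344\right) = 10 - -236 = 10 + 236 = 246$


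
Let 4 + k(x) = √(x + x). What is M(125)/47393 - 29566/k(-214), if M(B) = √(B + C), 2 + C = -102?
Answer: 29566/111 + √21/47393 + 14783*I*√107/111 ≈ 266.36 + 1377.6*I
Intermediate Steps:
C = -104 (C = -2 - 102 = -104)
k(x) = -4 + √2*√x (k(x) = -4 + √(x + x) = -4 + √(2*x) = -4 + √2*√x)
M(B) = √(-104 + B) (M(B) = √(B - 104) = √(-104 + B))
M(125)/47393 - 29566/k(-214) = √(-104 + 125)/47393 - 29566/(-4 + √2*√(-214)) = √21*(1/47393) - 29566/(-4 + √2*(I*√214)) = √21/47393 - 29566/(-4 + 2*I*√107) = -29566/(-4 + 2*I*√107) + √21/47393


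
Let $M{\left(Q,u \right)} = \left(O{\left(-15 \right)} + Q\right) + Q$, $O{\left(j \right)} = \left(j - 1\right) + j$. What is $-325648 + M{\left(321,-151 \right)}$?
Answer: $-325037$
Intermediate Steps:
$O{\left(j \right)} = -1 + 2 j$ ($O{\left(j \right)} = \left(-1 + j\right) + j = -1 + 2 j$)
$M{\left(Q,u \right)} = -31 + 2 Q$ ($M{\left(Q,u \right)} = \left(\left(-1 + 2 \left(-15\right)\right) + Q\right) + Q = \left(\left(-1 - 30\right) + Q\right) + Q = \left(-31 + Q\right) + Q = -31 + 2 Q$)
$-325648 + M{\left(321,-151 \right)} = -325648 + \left(-31 + 2 \cdot 321\right) = -325648 + \left(-31 + 642\right) = -325648 + 611 = -325037$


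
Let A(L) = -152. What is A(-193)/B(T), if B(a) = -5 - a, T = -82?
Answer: -152/77 ≈ -1.9740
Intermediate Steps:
A(-193)/B(T) = -152/(-5 - 1*(-82)) = -152/(-5 + 82) = -152/77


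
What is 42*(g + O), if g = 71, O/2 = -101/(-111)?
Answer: 113162/37 ≈ 3058.4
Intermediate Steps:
O = 202/111 (O = 2*(-101/(-111)) = 2*(-101*(-1/111)) = 2*(101/111) = 202/111 ≈ 1.8198)
42*(g + O) = 42*(71 + 202/111) = 42*(8083/111) = 113162/37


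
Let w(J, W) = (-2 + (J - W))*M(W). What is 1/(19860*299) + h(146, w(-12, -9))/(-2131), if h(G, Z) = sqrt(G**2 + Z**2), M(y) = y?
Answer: 1/5938140 - sqrt(23341)/2131 ≈ -0.071693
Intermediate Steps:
w(J, W) = W*(-2 + J - W) (w(J, W) = (-2 + (J - W))*W = (-2 + J - W)*W = W*(-2 + J - W))
1/(19860*299) + h(146, w(-12, -9))/(-2131) = 1/(19860*299) + sqrt(146**2 + (-9*(-2 - 12 - 1*(-9)))**2)/(-2131) = (1/19860)*(1/299) + sqrt(21316 + (-9*(-2 - 12 + 9))**2)*(-1/2131) = 1/5938140 + sqrt(21316 + (-9*(-5))**2)*(-1/2131) = 1/5938140 + sqrt(21316 + 45**2)*(-1/2131) = 1/5938140 + sqrt(21316 + 2025)*(-1/2131) = 1/5938140 + sqrt(23341)*(-1/2131) = 1/5938140 - sqrt(23341)/2131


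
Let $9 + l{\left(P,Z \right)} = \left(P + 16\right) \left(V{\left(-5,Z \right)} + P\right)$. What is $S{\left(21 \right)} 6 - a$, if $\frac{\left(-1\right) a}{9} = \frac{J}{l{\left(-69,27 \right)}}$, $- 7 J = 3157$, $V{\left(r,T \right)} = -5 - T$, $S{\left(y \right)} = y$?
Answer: $\frac{669285}{5344} \approx 125.24$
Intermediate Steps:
$l{\left(P,Z \right)} = -9 + \left(16 + P\right) \left(-5 + P - Z\right)$ ($l{\left(P,Z \right)} = -9 + \left(P + 16\right) \left(\left(-5 - Z\right) + P\right) = -9 + \left(16 + P\right) \left(-5 + P - Z\right)$)
$J = -451$ ($J = \left(- \frac{1}{7}\right) 3157 = -451$)
$a = \frac{4059}{5344}$ ($a = - 9 \left(- \frac{451}{-89 + \left(-69\right)^{2} - 432 + 11 \left(-69\right) - \left(-69\right) 27}\right) = - 9 \left(- \frac{451}{-89 + 4761 - 432 - 759 + 1863}\right) = - 9 \left(- \frac{451}{5344}\right) = - 9 \left(\left(-451\right) \frac{1}{5344}\right) = \left(-9\right) \left(- \frac{451}{5344}\right) = \frac{4059}{5344} \approx 0.75954$)
$S{\left(21 \right)} 6 - a = 21 \cdot 6 - \frac{4059}{5344} = 126 - \frac{4059}{5344} = \frac{669285}{5344}$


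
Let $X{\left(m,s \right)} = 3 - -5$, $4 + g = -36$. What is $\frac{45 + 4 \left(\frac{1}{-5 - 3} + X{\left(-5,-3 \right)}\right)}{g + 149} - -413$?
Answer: $\frac{90187}{218} \approx 413.7$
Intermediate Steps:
$g = -40$ ($g = -4 - 36 = -40$)
$X{\left(m,s \right)} = 8$ ($X{\left(m,s \right)} = 3 + 5 = 8$)
$\frac{45 + 4 \left(\frac{1}{-5 - 3} + X{\left(-5,-3 \right)}\right)}{g + 149} - -413 = \frac{45 + 4 \left(\frac{1}{-5 - 3} + 8\right)}{-40 + 149} - -413 = \frac{45 + 4 \left(\frac{1}{-8} + 8\right)}{109} + 413 = \left(45 + 4 \left(- \frac{1}{8} + 8\right)\right) \frac{1}{109} + 413 = \left(45 + 4 \cdot \frac{63}{8}\right) \frac{1}{109} + 413 = \left(45 + \frac{63}{2}\right) \frac{1}{109} + 413 = \frac{153}{2} \cdot \frac{1}{109} + 413 = \frac{153}{218} + 413 = \frac{90187}{218}$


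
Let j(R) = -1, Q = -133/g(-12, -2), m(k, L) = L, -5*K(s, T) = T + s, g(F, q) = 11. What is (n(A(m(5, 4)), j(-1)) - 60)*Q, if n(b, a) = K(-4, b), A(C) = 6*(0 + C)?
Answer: 8512/11 ≈ 773.82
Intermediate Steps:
K(s, T) = -T/5 - s/5 (K(s, T) = -(T + s)/5 = -T/5 - s/5)
Q = -133/11 ≈ -12.091
A(C) = 6*C
n(b, a) = 4/5 - b/5 (n(b, a) = -b/5 - 1/5*(-4) = -b/5 + 4/5 = 4/5 - b/5)
(n(A(m(5, 4)), j(-1)) - 60)*Q = ((4/5 - 6*4/5) - 60)*(-133/11) = ((4/5 - 1/5*24) - 60)*(-133/11) = ((4/5 - 24/5) - 60)*(-133/11) = (-4 - 60)*(-133/11) = -64*(-133/11) = 8512/11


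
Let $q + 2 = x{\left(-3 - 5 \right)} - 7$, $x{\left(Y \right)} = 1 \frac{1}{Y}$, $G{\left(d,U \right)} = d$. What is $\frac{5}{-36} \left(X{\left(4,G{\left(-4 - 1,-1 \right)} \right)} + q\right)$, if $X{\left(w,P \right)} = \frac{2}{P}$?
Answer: $\frac{127}{96} \approx 1.3229$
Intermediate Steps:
$x{\left(Y \right)} = \frac{1}{Y}$
$q = - \frac{73}{8}$ ($q = -2 + \left(\frac{1}{-3 - 5} - 7\right) = -2 - \left(7 - \frac{1}{-3 - 5}\right) = -2 - \left(7 - \frac{1}{-8}\right) = -2 - \frac{57}{8} = - \frac{73}{8} \approx -9.125$)
$\frac{5}{-36} \left(X{\left(4,G{\left(-4 - 1,-1 \right)} \right)} + q\right) = \frac{5}{-36} \left(\frac{2}{-4 - 1} - \frac{73}{8}\right) = 5 \left(- \frac{1}{36}\right) \left(\frac{2}{-5} - \frac{73}{8}\right) = - \frac{5 \left(2 \left(- \frac{1}{5}\right) - \frac{73}{8}\right)}{36} = - \frac{5 \left(- \frac{2}{5} - \frac{73}{8}\right)}{36} = \left(- \frac{5}{36}\right) \left(- \frac{381}{40}\right) = \frac{127}{96}$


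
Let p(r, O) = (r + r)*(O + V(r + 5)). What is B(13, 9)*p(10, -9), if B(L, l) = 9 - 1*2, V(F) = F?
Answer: 840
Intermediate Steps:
B(L, l) = 7 (B(L, l) = 9 - 2 = 7)
p(r, O) = 2*r*(5 + O + r) (p(r, O) = (r + r)*(O + (r + 5)) = (2*r)*(O + (5 + r)) = (2*r)*(5 + O + r) = 2*r*(5 + O + r))
B(13, 9)*p(10, -9) = 7*(2*10*(5 - 9 + 10)) = 7*(2*10*6) = 7*120 = 840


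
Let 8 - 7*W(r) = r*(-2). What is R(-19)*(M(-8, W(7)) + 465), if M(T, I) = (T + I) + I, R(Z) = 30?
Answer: 97290/7 ≈ 13899.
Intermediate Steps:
W(r) = 8/7 + 2*r/7 (W(r) = 8/7 - r*(-2)/7 = 8/7 - (-2)*r/7 = 8/7 + 2*r/7)
M(T, I) = T + 2*I (M(T, I) = (I + T) + I = T + 2*I)
R(-19)*(M(-8, W(7)) + 465) = 30*((-8 + 2*(8/7 + (2/7)*7)) + 465) = 30*((-8 + 2*(8/7 + 2)) + 465) = 30*((-8 + 2*(22/7)) + 465) = 30*((-8 + 44/7) + 465) = 30*(-12/7 + 465) = 30*(3243/7) = 97290/7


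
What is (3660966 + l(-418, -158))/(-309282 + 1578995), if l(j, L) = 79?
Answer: 3661045/1269713 ≈ 2.8834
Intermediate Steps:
(3660966 + l(-418, -158))/(-309282 + 1578995) = (3660966 + 79)/(-309282 + 1578995) = 3661045/1269713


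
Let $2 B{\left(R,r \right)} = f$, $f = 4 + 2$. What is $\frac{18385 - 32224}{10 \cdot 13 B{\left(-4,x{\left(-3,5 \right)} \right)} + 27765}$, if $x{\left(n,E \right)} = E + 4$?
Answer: $- \frac{4613}{9385} \approx -0.49153$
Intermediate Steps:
$x{\left(n,E \right)} = 4 + E$
$f = 6$
$B{\left(R,r \right)} = 3$ ($B{\left(R,r \right)} = \frac{1}{2} \cdot 6 = 3$)
$\frac{18385 - 32224}{10 \cdot 13 B{\left(-4,x{\left(-3,5 \right)} \right)} + 27765} = \frac{18385 - 32224}{10 \cdot 13 \cdot 3 + 27765} = - \frac{13839}{130 \cdot 3 + 27765} = - \frac{13839}{390 + 27765} = - \frac{13839}{28155} = \left(-13839\right) \frac{1}{28155} = - \frac{4613}{9385}$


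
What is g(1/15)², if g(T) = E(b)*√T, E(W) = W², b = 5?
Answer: 125/3 ≈ 41.667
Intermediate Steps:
g(T) = 25*√T (g(T) = 5²*√T = 25*√T)
g(1/15)² = (25*√(1/15))² = (25*(√15/15))² = (5*√15/3)² = 125/3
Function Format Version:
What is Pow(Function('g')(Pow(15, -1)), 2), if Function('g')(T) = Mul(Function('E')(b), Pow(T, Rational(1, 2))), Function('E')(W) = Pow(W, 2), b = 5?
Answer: Rational(125, 3) ≈ 41.667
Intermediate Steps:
Function('g')(T) = Mul(25, Pow(T, Rational(1, 2))) (Function('g')(T) = Mul(Pow(5, 2), Pow(T, Rational(1, 2))) = Mul(25, Pow(T, Rational(1, 2))))
Pow(Function('g')(Pow(15, -1)), 2) = Pow(Mul(25, Pow(Pow(15, -1), Rational(1, 2))), 2) = Pow(Mul(25, Pow(Rational(1, 15), Rational(1, 2))), 2) = Pow(Mul(25, Mul(Rational(1, 15), Pow(15, Rational(1, 2)))), 2) = Pow(Mul(Rational(5, 3), Pow(15, Rational(1, 2))), 2) = Rational(125, 3)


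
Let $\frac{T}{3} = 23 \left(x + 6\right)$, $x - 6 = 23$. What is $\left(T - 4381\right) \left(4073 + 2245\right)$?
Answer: $-12421188$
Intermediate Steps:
$x = 29$ ($x = 6 + 23 = 29$)
$T = 2415$ ($T = 3 \cdot 23 \left(29 + 6\right) = 3 \cdot 23 \cdot 35 = 3 \cdot 805 = 2415$)
$\left(T - 4381\right) \left(4073 + 2245\right) = \left(2415 - 4381\right) \left(4073 + 2245\right) = \left(-1966\right) 6318 = -12421188$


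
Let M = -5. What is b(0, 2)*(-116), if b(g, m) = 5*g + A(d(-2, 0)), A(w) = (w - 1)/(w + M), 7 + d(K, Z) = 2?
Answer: -348/5 ≈ -69.600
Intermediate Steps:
d(K, Z) = -5 (d(K, Z) = -7 + 2 = -5)
A(w) = (-1 + w)/(-5 + w) (A(w) = (w - 1)/(w - 5) = (-1 + w)/(-5 + w))
b(g, m) = ⅗ + 5*g (b(g, m) = 5*g + (-1 - 5)/(-5 - 5) = 5*g - 6/(-10) = 5*g - ⅒*(-6) = 5*g + ⅗ = ⅗ + 5*g)
b(0, 2)*(-116) = (⅗ + 5*0)*(-116) = (⅗ + 0)*(-116) = (⅗)*(-116) = -348/5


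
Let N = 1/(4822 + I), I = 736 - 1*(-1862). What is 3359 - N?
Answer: 24923779/7420 ≈ 3359.0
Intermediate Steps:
I = 2598 (I = 736 + 1862 = 2598)
N = 1/7420 (N = 1/(4822 + 2598) = 1/7420 ≈ 0.00013477)
3359 - N = 3359 - 1*1/7420 = 3359 - 1/7420 = 24923779/7420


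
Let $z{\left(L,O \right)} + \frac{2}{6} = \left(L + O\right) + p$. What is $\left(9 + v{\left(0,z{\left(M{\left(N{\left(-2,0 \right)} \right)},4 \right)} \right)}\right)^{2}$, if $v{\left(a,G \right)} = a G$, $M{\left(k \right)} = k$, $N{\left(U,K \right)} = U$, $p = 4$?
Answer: $81$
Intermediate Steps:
$z{\left(L,O \right)} = \frac{11}{3} + L + O$ ($z{\left(L,O \right)} = - \frac{1}{3} + \left(\left(L + O\right) + 4\right) = - \frac{1}{3} + \left(4 + L + O\right) = \frac{11}{3} + L + O$)
$v{\left(a,G \right)} = G a$
$\left(9 + v{\left(0,z{\left(M{\left(N{\left(-2,0 \right)} \right)},4 \right)} \right)}\right)^{2} = \left(9 + \left(\frac{11}{3} - 2 + 4\right) 0\right)^{2} = \left(9 + \frac{17}{3} \cdot 0\right)^{2} = \left(9 + 0\right)^{2} = 9^{2} = 81$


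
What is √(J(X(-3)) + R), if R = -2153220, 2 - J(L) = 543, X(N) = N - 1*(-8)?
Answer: I*√2153761 ≈ 1467.6*I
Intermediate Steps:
X(N) = 8 + N (X(N) = N + 8 = 8 + N)
J(L) = -541 (J(L) = 2 - 1*543 = 2 - 543 = -541)
√(J(X(-3)) + R) = √(-541 - 2153220) = √(-2153761) = I*√2153761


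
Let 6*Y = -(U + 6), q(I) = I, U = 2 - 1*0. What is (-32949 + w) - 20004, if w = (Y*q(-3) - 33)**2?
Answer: -52112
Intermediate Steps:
U = 2 (U = 2 + 0 = 2)
Y = -4/3 (Y = (-(2 + 6))/6 = (-1*8)/6 = (1/6)*(-8) = -4/3 ≈ -1.3333)
w = 841 (w = (-4/3*(-3) - 33)**2 = (4 - 33)**2 = (-29)**2 = 841)
(-32949 + w) - 20004 = (-32949 + 841) - 20004 = -32108 - 20004 = -52112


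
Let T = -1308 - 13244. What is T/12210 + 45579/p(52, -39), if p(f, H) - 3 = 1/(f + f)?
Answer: 28936741292/1910865 ≈ 15143.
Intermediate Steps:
p(f, H) = 3 + 1/(2*f) (p(f, H) = 3 + 1/(f + f) = 3 + 1/(2*f))
T = -14552
T/12210 + 45579/p(52, -39) = -14552/12210 + 45579/(3 + (½)/52) = -14552*1/12210 + 45579/(3 + (½)*(1/52)) = -7276/6105 + 45579/(3 + 1/104) = -7276/6105 + 45579/(313/104) = -7276/6105 + 45579*(104/313) = -7276/6105 + 4740216/313 = 28936741292/1910865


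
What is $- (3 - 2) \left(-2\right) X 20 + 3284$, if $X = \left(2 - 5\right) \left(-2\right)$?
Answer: $3524$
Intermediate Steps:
$X = 6$ ($X = \left(-3\right) \left(-2\right) = 6$)
$- (3 - 2) \left(-2\right) X 20 + 3284 = - (3 - 2) \left(-2\right) 6 \cdot 20 + 3284 = \left(-1\right) 1 \left(-2\right) 6 \cdot 20 + 3284 = \left(-1\right) \left(-2\right) 6 \cdot 20 + 3284 = 2 \cdot 6 \cdot 20 + 3284 = 12 \cdot 20 + 3284 = 240 + 3284 = 3524$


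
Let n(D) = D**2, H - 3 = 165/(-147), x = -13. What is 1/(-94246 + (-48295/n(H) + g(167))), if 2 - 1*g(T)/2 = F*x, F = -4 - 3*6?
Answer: -8464/918461991 ≈ -9.2154e-6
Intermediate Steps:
H = 92/49 (H = 3 + 165/(-147) = 3 + 165*(-1/147) = 3 - 55/49 = 92/49 ≈ 1.8776)
F = -22 (F = -4 - 18 = -22)
g(T) = -568 (g(T) = 4 - (-44)*(-13) = 4 - 2*286 = 4 - 572 = -568)
1/(-94246 + (-48295/n(H) + g(167))) = 1/(-94246 + (-48295/((92/49)**2) - 568)) = 1/(-94246 + (-48295/8464/2401 - 568)) = 1/(-94246 + (-48295*2401/8464 - 568)) = 1/(-94246 + (-115956295/8464 - 568)) = 1/(-94246 - 120763847/8464) = 1/(-918461991/8464) = -8464/918461991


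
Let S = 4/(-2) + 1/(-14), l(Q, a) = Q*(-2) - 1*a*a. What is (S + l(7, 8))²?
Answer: 1256641/196 ≈ 6411.4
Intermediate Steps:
l(Q, a) = -a² - 2*Q (l(Q, a) = -2*Q - a*a = -2*Q - a² = -a² - 2*Q)
S = -29/14 (S = 4*(-½) + 1*(-1/14) = -2 - 1/14 = -29/14 ≈ -2.0714)
(S + l(7, 8))² = (-29/14 + (-1*8² - 2*7))² = (-29/14 + (-1*64 - 14))² = (-29/14 + (-64 - 14))² = (-29/14 - 78)² = (-1121/14)² = 1256641/196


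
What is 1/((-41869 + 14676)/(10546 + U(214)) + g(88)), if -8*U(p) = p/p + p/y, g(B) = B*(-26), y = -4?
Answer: -168841/386743296 ≈ -0.00043657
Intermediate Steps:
g(B) = -26*B
U(p) = -⅛ + p/32 (U(p) = -(p/p + p/(-4))/8 = -(1 + p*(-¼))/8 = -(1 - p/4)/8 = -⅛ + p/32)
1/((-41869 + 14676)/(10546 + U(214)) + g(88)) = 1/((-41869 + 14676)/(10546 + (-⅛ + (1/32)*214)) - 26*88) = 1/(-27193/(10546 + (-⅛ + 107/16)) - 2288) = 1/(-27193/(10546 + 105/16) - 2288) = 1/(-27193/168841/16 - 2288) = 1/(-27193*16/168841 - 2288) = 1/(-435088/168841 - 2288) = 1/(-386743296/168841) = -168841/386743296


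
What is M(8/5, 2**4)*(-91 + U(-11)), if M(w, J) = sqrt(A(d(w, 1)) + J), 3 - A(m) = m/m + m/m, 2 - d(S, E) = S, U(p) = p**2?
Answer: 30*sqrt(17) ≈ 123.69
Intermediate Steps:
d(S, E) = 2 - S
A(m) = 1 (A(m) = 3 - (m/m + m/m) = 3 - (1 + 1) = 3 - 1*2 = 3 - 2 = 1)
M(w, J) = sqrt(1 + J)
M(8/5, 2**4)*(-91 + U(-11)) = sqrt(1 + 2**4)*(-91 + (-11)**2) = sqrt(1 + 16)*(-91 + 121) = sqrt(17)*30 = 30*sqrt(17)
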